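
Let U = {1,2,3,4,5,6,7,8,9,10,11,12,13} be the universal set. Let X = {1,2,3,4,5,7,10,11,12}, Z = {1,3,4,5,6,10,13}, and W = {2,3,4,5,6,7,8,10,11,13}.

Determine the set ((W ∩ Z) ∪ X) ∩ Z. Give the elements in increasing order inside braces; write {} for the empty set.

{1,3,4,5,6,10,13}

W ∩ Z = {3,4,5,6,10,13}
(W ∩ Z) ∪ X = {1,2,3,4,5,6,7,10,11,12,13}
((W ∩ Z) ∪ X) ∩ Z = {1,3,4,5,6,10,13}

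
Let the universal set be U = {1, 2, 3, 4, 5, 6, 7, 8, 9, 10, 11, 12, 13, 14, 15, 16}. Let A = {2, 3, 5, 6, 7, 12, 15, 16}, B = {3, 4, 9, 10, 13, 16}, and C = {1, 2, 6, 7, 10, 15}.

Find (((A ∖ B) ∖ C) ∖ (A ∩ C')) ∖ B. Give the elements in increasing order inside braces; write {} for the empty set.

A ∖ B = {2, 5, 6, 7, 12, 15}
(A ∖ B) ∖ C = {5, 12}
C' = {3, 4, 5, 8, 9, 11, 12, 13, 14, 16}
A ∩ C' = {3, 5, 12, 16}
((A ∖ B) ∖ C) ∖ (A ∩ C') = {}
(((A ∖ B) ∖ C) ∖ (A ∩ C')) ∖ B = {}

{}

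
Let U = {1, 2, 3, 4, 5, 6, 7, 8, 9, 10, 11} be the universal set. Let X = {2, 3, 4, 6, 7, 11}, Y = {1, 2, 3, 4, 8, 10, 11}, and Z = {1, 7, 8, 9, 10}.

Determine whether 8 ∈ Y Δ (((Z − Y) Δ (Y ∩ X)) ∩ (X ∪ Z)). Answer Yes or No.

Yes

8 ∈ Z and 8 ∈ Y, so 8 ∉ Z − Y
8 ∈ Y and 8 ∉ X, so 8 ∉ Y ∩ X
8 ∉ (Z − Y) and 8 ∉ (Y ∩ X), so 8 ∉ (Z − Y) Δ (Y ∩ X)
8 ∉ X and 8 ∈ Z, so 8 ∈ X ∪ Z
8 ∉ ((Z − Y) Δ (Y ∩ X)) and 8 ∈ (X ∪ Z), so 8 ∉ ((Z − Y) Δ (Y ∩ X)) ∩ (X ∪ Z)
8 ∈ Y and 8 ∉ (((Z − Y) Δ (Y ∩ X)) ∩ (X ∪ Z)), so 8 ∈ Y Δ (((Z − Y) Δ (Y ∩ X)) ∩ (X ∪ Z))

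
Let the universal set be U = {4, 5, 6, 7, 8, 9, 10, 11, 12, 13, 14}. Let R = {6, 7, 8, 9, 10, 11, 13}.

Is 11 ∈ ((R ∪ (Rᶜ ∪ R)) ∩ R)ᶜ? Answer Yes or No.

11 ∈ R, so 11 ∉ Rᶜ
11 ∉ Rᶜ and 11 ∈ R, so 11 ∈ Rᶜ ∪ R
11 ∈ R and 11 ∈ (Rᶜ ∪ R), so 11 ∈ R ∪ (Rᶜ ∪ R)
11 ∈ (R ∪ (Rᶜ ∪ R)) and 11 ∈ R, so 11 ∈ (R ∪ (Rᶜ ∪ R)) ∩ R
11 ∉ ((R ∪ (Rᶜ ∪ R)) ∩ R)ᶜ since 11 ∈ ((R ∪ (Rᶜ ∪ R)) ∩ R)

No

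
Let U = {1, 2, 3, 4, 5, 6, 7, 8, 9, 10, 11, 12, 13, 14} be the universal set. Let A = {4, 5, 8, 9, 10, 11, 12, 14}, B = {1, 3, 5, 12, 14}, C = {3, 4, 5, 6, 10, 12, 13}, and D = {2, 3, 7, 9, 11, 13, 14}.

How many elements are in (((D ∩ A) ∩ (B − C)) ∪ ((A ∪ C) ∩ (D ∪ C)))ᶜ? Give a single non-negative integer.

D ∩ A = {9, 11, 14}
B − C = {1, 14}
(D ∩ A) ∩ (B − C) = {14}
A ∪ C = {3, 4, 5, 6, 8, 9, 10, 11, 12, 13, 14}
D ∪ C = {2, 3, 4, 5, 6, 7, 9, 10, 11, 12, 13, 14}
(A ∪ C) ∩ (D ∪ C) = {3, 4, 5, 6, 9, 10, 11, 12, 13, 14}
((D ∩ A) ∩ (B − C)) ∪ ((A ∪ C) ∩ (D ∪ C)) = {3, 4, 5, 6, 9, 10, 11, 12, 13, 14}
(((D ∩ A) ∩ (B − C)) ∪ ((A ∪ C) ∩ (D ∪ C)))ᶜ = {1, 2, 7, 8}
|(((D ∩ A) ∩ (B − C)) ∪ ((A ∪ C) ∩ (D ∪ C)))ᶜ| = 4

4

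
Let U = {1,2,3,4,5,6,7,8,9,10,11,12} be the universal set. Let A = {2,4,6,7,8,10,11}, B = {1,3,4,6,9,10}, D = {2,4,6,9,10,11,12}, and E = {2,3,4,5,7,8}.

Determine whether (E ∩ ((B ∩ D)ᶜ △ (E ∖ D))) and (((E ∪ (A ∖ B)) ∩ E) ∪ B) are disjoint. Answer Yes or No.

No

B ∩ D = {4,6,9,10}
(B ∩ D)ᶜ = {1,2,3,5,7,8,11,12}
E ∖ D = {3,5,7,8}
(B ∩ D)ᶜ △ (E ∖ D) = {1,2,11,12}
E ∩ ((B ∩ D)ᶜ △ (E ∖ D)) = {2}
A ∖ B = {2,7,8,11}
E ∪ (A ∖ B) = {2,3,4,5,7,8,11}
(E ∪ (A ∖ B)) ∩ E = {2,3,4,5,7,8}
((E ∪ (A ∖ B)) ∩ E) ∪ B = {1,2,3,4,5,6,7,8,9,10}
2 lies in both, so they are not disjoint.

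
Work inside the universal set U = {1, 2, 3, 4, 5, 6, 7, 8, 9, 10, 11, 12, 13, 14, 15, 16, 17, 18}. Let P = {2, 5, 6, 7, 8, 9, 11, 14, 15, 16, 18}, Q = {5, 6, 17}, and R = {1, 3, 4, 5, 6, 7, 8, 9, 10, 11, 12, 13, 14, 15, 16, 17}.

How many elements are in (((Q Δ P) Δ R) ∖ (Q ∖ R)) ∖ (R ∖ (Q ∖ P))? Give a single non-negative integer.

2

Q Δ P = {2, 7, 8, 9, 11, 14, 15, 16, 17, 18}
(Q Δ P) Δ R = {1, 2, 3, 4, 5, 6, 10, 12, 13, 18}
Q ∖ R = {}
((Q Δ P) Δ R) ∖ (Q ∖ R) = {1, 2, 3, 4, 5, 6, 10, 12, 13, 18}
Q ∖ P = {17}
R ∖ (Q ∖ P) = {1, 3, 4, 5, 6, 7, 8, 9, 10, 11, 12, 13, 14, 15, 16}
(((Q Δ P) Δ R) ∖ (Q ∖ R)) ∖ (R ∖ (Q ∖ P)) = {2, 18}
|(((Q Δ P) Δ R) ∖ (Q ∖ R)) ∖ (R ∖ (Q ∖ P))| = 2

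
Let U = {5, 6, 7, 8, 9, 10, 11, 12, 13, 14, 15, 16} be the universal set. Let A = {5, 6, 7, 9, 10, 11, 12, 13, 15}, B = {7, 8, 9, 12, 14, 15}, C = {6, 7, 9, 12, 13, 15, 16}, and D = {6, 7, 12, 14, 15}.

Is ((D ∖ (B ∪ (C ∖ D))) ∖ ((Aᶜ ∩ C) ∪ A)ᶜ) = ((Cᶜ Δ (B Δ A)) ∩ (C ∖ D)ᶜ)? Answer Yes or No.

Yes

C ∖ D = {9, 13, 16}
B ∪ (C ∖ D) = {7, 8, 9, 12, 13, 14, 15, 16}
D ∖ (B ∪ (C ∖ D)) = {6}
Aᶜ = {8, 14, 16}
Aᶜ ∩ C = {16}
(Aᶜ ∩ C) ∪ A = {5, 6, 7, 9, 10, 11, 12, 13, 15, 16}
((Aᶜ ∩ C) ∪ A)ᶜ = {8, 14}
(D ∖ (B ∪ (C ∖ D))) ∖ ((Aᶜ ∩ C) ∪ A)ᶜ = {6}
Cᶜ = {5, 8, 10, 11, 14}
B Δ A = {5, 6, 8, 10, 11, 13, 14}
Cᶜ Δ (B Δ A) = {6, 13}
(C ∖ D)ᶜ = {5, 6, 7, 8, 10, 11, 12, 14, 15}
(Cᶜ Δ (B Δ A)) ∩ (C ∖ D)ᶜ = {6}
Both equal {6}, so (D ∖ (B ∪ (C ∖ D))) ∖ ((Aᶜ ∩ C) ∪ A)ᶜ = (Cᶜ Δ (B Δ A)) ∩ (C ∖ D)ᶜ.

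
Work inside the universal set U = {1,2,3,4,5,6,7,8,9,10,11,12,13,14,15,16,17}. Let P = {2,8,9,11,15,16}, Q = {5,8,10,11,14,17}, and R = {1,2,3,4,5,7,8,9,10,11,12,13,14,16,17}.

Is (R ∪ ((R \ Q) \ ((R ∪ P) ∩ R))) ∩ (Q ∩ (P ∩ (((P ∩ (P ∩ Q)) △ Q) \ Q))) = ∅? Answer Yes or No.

Yes

R \ Q = {1,2,3,4,7,9,12,13,16}
R ∪ P = {1,2,3,4,5,7,8,9,10,11,12,13,14,15,16,17}
(R ∪ P) ∩ R = {1,2,3,4,5,7,8,9,10,11,12,13,14,16,17}
(R \ Q) \ ((R ∪ P) ∩ R) = {}
R ∪ ((R \ Q) \ ((R ∪ P) ∩ R)) = {1,2,3,4,5,7,8,9,10,11,12,13,14,16,17}
P ∩ Q = {8,11}
P ∩ (P ∩ Q) = {8,11}
(P ∩ (P ∩ Q)) △ Q = {5,10,14,17}
((P ∩ (P ∩ Q)) △ Q) \ Q = {}
P ∩ (((P ∩ (P ∩ Q)) △ Q) \ Q) = {}
Q ∩ (P ∩ (((P ∩ (P ∩ Q)) △ Q) \ Q)) = {}
{1,2,3,4,5,7,8,9,10,11,12,13,14,16,17} and {} share no elements.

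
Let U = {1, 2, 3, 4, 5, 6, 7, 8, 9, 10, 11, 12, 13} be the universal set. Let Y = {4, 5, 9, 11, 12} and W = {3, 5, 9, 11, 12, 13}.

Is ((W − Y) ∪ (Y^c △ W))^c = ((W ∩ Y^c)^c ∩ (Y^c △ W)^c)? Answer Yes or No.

W − Y = {3, 13}
Y^c = {1, 2, 3, 6, 7, 8, 10, 13}
Y^c △ W = {1, 2, 5, 6, 7, 8, 9, 10, 11, 12}
(W − Y) ∪ (Y^c △ W) = {1, 2, 3, 5, 6, 7, 8, 9, 10, 11, 12, 13}
((W − Y) ∪ (Y^c △ W))^c = {4}
W ∩ Y^c = {3, 13}
(W ∩ Y^c)^c = {1, 2, 4, 5, 6, 7, 8, 9, 10, 11, 12}
(Y^c △ W)^c = {3, 4, 13}
(W ∩ Y^c)^c ∩ (Y^c △ W)^c = {4}
Both equal {4}, so ((W − Y) ∪ (Y^c △ W))^c = (W ∩ Y^c)^c ∩ (Y^c △ W)^c.

Yes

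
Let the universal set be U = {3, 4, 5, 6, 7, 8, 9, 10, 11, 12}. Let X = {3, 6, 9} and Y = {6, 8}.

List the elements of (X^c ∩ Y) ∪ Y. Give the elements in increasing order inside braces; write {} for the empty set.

{6, 8}

X^c = {4, 5, 7, 8, 10, 11, 12}
X^c ∩ Y = {8}
(X^c ∩ Y) ∪ Y = {6, 8}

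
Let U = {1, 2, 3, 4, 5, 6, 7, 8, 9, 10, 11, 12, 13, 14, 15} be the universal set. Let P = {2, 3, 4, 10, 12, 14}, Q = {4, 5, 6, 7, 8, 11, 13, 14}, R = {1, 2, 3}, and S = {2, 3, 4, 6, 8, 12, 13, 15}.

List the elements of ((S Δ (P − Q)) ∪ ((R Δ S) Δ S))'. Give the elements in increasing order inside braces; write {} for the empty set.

P − Q = {2, 3, 10, 12}
S Δ (P − Q) = {4, 6, 8, 10, 13, 15}
R Δ S = {1, 4, 6, 8, 12, 13, 15}
(R Δ S) Δ S = {1, 2, 3}
(S Δ (P − Q)) ∪ ((R Δ S) Δ S) = {1, 2, 3, 4, 6, 8, 10, 13, 15}
((S Δ (P − Q)) ∪ ((R Δ S) Δ S))' = {5, 7, 9, 11, 12, 14}

{5, 7, 9, 11, 12, 14}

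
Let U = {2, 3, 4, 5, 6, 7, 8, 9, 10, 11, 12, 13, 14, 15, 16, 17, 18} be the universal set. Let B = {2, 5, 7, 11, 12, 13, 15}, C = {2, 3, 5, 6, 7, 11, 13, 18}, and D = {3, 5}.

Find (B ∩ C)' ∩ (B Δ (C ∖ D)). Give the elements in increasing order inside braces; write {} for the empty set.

B ∩ C = {2, 5, 7, 11, 13}
(B ∩ C)' = {3, 4, 6, 8, 9, 10, 12, 14, 15, 16, 17, 18}
C ∖ D = {2, 6, 7, 11, 13, 18}
B Δ (C ∖ D) = {5, 6, 12, 15, 18}
(B ∩ C)' ∩ (B Δ (C ∖ D)) = {6, 12, 15, 18}

{6, 12, 15, 18}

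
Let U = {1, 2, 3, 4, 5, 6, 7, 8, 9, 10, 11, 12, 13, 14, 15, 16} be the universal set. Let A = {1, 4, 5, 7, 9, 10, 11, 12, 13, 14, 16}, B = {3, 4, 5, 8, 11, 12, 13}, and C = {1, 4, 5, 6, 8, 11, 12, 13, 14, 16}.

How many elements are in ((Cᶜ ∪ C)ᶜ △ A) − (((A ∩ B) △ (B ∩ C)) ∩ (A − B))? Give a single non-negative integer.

11

Cᶜ = {2, 3, 7, 9, 10, 15}
Cᶜ ∪ C = {1, 2, 3, 4, 5, 6, 7, 8, 9, 10, 11, 12, 13, 14, 15, 16}
(Cᶜ ∪ C)ᶜ = {}
(Cᶜ ∪ C)ᶜ △ A = {1, 4, 5, 7, 9, 10, 11, 12, 13, 14, 16}
A ∩ B = {4, 5, 11, 12, 13}
B ∩ C = {4, 5, 8, 11, 12, 13}
(A ∩ B) △ (B ∩ C) = {8}
A − B = {1, 7, 9, 10, 14, 16}
((A ∩ B) △ (B ∩ C)) ∩ (A − B) = {}
((Cᶜ ∪ C)ᶜ △ A) − (((A ∩ B) △ (B ∩ C)) ∩ (A − B)) = {1, 4, 5, 7, 9, 10, 11, 12, 13, 14, 16}
|((Cᶜ ∪ C)ᶜ △ A) − (((A ∩ B) △ (B ∩ C)) ∩ (A − B))| = 11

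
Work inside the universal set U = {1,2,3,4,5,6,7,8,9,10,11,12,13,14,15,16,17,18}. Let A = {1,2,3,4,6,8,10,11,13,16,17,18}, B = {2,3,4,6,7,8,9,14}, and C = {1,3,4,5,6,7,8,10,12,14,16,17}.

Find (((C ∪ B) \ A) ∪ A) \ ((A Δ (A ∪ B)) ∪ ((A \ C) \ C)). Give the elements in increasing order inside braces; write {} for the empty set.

C ∪ B = {1,2,3,4,5,6,7,8,9,10,12,14,16,17}
(C ∪ B) \ A = {5,7,9,12,14}
((C ∪ B) \ A) ∪ A = {1,2,3,4,5,6,7,8,9,10,11,12,13,14,16,17,18}
A ∪ B = {1,2,3,4,6,7,8,9,10,11,13,14,16,17,18}
A Δ (A ∪ B) = {7,9,14}
A \ C = {2,11,13,18}
(A \ C) \ C = {2,11,13,18}
(A Δ (A ∪ B)) ∪ ((A \ C) \ C) = {2,7,9,11,13,14,18}
(((C ∪ B) \ A) ∪ A) \ ((A Δ (A ∪ B)) ∪ ((A \ C) \ C)) = {1,3,4,5,6,8,10,12,16,17}

{1,3,4,5,6,8,10,12,16,17}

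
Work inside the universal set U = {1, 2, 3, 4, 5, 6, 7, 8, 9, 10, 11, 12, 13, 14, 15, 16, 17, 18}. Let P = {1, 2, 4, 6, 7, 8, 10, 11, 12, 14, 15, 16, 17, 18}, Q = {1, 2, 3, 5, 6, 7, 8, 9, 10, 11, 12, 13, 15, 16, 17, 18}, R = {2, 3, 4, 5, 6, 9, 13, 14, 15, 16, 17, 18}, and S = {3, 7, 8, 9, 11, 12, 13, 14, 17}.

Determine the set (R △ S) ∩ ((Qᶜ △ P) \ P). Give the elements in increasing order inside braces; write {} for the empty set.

{}

R △ S = {2, 4, 5, 6, 7, 8, 11, 12, 15, 16, 18}
Qᶜ = {4, 14}
Qᶜ △ P = {1, 2, 6, 7, 8, 10, 11, 12, 15, 16, 17, 18}
(Qᶜ △ P) \ P = {}
(R △ S) ∩ ((Qᶜ △ P) \ P) = {}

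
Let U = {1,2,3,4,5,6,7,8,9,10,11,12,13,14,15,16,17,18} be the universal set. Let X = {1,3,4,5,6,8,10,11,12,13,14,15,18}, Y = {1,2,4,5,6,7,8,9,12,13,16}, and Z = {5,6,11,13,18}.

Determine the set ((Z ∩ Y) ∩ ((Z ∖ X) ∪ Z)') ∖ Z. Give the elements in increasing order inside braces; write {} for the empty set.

{}

Z ∩ Y = {5,6,13}
Z ∖ X = {}
(Z ∖ X) ∪ Z = {5,6,11,13,18}
((Z ∖ X) ∪ Z)' = {1,2,3,4,7,8,9,10,12,14,15,16,17}
(Z ∩ Y) ∩ ((Z ∖ X) ∪ Z)' = {}
((Z ∩ Y) ∩ ((Z ∖ X) ∪ Z)') ∖ Z = {}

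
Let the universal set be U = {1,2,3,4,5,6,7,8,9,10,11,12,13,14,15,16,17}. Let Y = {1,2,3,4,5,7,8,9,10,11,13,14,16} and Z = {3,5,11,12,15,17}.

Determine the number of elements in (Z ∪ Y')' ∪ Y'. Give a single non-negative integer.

14

Y' = {6,12,15,17}
Z ∪ Y' = {3,5,6,11,12,15,17}
(Z ∪ Y')' = {1,2,4,7,8,9,10,13,14,16}
(Z ∪ Y')' ∪ Y' = {1,2,4,6,7,8,9,10,12,13,14,15,16,17}
|(Z ∪ Y')' ∪ Y'| = 14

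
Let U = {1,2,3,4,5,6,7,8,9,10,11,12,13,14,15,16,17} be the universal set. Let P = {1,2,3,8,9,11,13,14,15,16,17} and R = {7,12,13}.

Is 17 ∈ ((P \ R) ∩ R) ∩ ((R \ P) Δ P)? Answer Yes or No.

17 ∈ P and 17 ∉ R, so 17 ∈ P \ R
17 ∈ (P \ R) and 17 ∉ R, so 17 ∉ (P \ R) ∩ R
17 ∉ R and 17 ∈ P, so 17 ∉ R \ P
17 ∉ (R \ P) and 17 ∈ P, so 17 ∈ (R \ P) Δ P
17 ∉ ((P \ R) ∩ R) and 17 ∈ ((R \ P) Δ P), so 17 ∉ ((P \ R) ∩ R) ∩ ((R \ P) Δ P)

No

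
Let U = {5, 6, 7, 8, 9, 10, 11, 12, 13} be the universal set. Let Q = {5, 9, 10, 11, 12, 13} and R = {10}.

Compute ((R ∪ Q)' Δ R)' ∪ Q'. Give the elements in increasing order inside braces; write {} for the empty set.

R ∪ Q = {5, 9, 10, 11, 12, 13}
(R ∪ Q)' = {6, 7, 8}
(R ∪ Q)' Δ R = {6, 7, 8, 10}
((R ∪ Q)' Δ R)' = {5, 9, 11, 12, 13}
Q' = {6, 7, 8}
((R ∪ Q)' Δ R)' ∪ Q' = {5, 6, 7, 8, 9, 11, 12, 13}

{5, 6, 7, 8, 9, 11, 12, 13}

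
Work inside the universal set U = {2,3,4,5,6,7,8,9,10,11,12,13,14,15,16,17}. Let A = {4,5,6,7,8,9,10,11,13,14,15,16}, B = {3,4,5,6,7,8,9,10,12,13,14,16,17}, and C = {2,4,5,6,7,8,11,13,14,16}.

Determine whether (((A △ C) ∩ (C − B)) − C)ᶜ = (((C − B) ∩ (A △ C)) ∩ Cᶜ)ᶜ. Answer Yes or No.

A △ C = {2,9,10,15}
C − B = {2,11}
(A △ C) ∩ (C − B) = {2}
((A △ C) ∩ (C − B)) − C = {}
(((A △ C) ∩ (C − B)) − C)ᶜ = {2,3,4,5,6,7,8,9,10,11,12,13,14,15,16,17}
(C − B) ∩ (A △ C) = {2}
Cᶜ = {3,9,10,12,15,17}
((C − B) ∩ (A △ C)) ∩ Cᶜ = {}
(((C − B) ∩ (A △ C)) ∩ Cᶜ)ᶜ = {2,3,4,5,6,7,8,9,10,11,12,13,14,15,16,17}
Both equal {2,3,4,5,6,7,8,9,10,11,12,13,14,15,16,17}, so (((A △ C) ∩ (C − B)) − C)ᶜ = (((C − B) ∩ (A △ C)) ∩ Cᶜ)ᶜ.

Yes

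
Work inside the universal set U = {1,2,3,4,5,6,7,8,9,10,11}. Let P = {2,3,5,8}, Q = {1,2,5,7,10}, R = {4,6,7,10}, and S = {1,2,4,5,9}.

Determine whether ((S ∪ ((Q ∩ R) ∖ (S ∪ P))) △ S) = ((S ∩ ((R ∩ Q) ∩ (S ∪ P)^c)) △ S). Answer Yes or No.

No

Q ∩ R = {7,10}
S ∪ P = {1,2,3,4,5,8,9}
(Q ∩ R) ∖ (S ∪ P) = {7,10}
S ∪ ((Q ∩ R) ∖ (S ∪ P)) = {1,2,4,5,7,9,10}
(S ∪ ((Q ∩ R) ∖ (S ∪ P))) △ S = {7,10}
R ∩ Q = {7,10}
(S ∪ P)^c = {6,7,10,11}
(R ∩ Q) ∩ (S ∪ P)^c = {7,10}
S ∩ ((R ∩ Q) ∩ (S ∪ P)^c) = {}
(S ∩ ((R ∩ Q) ∩ (S ∪ P)^c)) △ S = {1,2,4,5,9}
1 ∈ (S ∩ ((R ∩ Q) ∩ (S ∪ P)^c)) △ S but 1 ∉ (S ∪ ((Q ∩ R) ∖ (S ∪ P))) △ S, so they differ.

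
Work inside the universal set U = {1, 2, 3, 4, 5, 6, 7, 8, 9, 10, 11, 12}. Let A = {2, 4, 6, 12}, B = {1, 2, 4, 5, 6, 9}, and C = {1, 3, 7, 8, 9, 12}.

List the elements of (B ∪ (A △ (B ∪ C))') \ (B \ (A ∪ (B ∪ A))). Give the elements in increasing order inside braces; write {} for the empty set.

{1, 2, 4, 5, 6, 9, 10, 11, 12}

B ∪ C = {1, 2, 3, 4, 5, 6, 7, 8, 9, 12}
A △ (B ∪ C) = {1, 3, 5, 7, 8, 9}
(A △ (B ∪ C))' = {2, 4, 6, 10, 11, 12}
B ∪ (A △ (B ∪ C))' = {1, 2, 4, 5, 6, 9, 10, 11, 12}
B ∪ A = {1, 2, 4, 5, 6, 9, 12}
A ∪ (B ∪ A) = {1, 2, 4, 5, 6, 9, 12}
B \ (A ∪ (B ∪ A)) = {}
(B ∪ (A △ (B ∪ C))') \ (B \ (A ∪ (B ∪ A))) = {1, 2, 4, 5, 6, 9, 10, 11, 12}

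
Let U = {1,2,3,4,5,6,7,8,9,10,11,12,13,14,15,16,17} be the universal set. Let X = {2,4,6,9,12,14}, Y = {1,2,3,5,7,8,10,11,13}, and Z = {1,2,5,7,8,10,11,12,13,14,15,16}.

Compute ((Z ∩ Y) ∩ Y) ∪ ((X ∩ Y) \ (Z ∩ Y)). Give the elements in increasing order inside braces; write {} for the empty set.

Z ∩ Y = {1,2,5,7,8,10,11,13}
(Z ∩ Y) ∩ Y = {1,2,5,7,8,10,11,13}
X ∩ Y = {2}
(X ∩ Y) \ (Z ∩ Y) = {}
((Z ∩ Y) ∩ Y) ∪ ((X ∩ Y) \ (Z ∩ Y)) = {1,2,5,7,8,10,11,13}

{1,2,5,7,8,10,11,13}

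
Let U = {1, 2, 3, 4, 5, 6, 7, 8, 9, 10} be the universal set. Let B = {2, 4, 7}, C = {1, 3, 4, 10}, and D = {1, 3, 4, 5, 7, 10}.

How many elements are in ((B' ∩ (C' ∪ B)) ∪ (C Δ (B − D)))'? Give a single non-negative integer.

B' = {1, 3, 5, 6, 8, 9, 10}
C' = {2, 5, 6, 7, 8, 9}
C' ∪ B = {2, 4, 5, 6, 7, 8, 9}
B' ∩ (C' ∪ B) = {5, 6, 8, 9}
B − D = {2}
C Δ (B − D) = {1, 2, 3, 4, 10}
(B' ∩ (C' ∪ B)) ∪ (C Δ (B − D)) = {1, 2, 3, 4, 5, 6, 8, 9, 10}
((B' ∩ (C' ∪ B)) ∪ (C Δ (B − D)))' = {7}
|((B' ∩ (C' ∪ B)) ∪ (C Δ (B − D)))'| = 1

1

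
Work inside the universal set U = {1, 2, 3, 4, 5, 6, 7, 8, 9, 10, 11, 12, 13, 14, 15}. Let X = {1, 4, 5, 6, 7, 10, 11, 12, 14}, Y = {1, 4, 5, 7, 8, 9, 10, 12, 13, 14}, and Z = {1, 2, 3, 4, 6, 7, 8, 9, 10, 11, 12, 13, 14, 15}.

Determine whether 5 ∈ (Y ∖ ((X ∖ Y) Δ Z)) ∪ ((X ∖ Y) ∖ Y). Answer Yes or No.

Yes

5 ∈ X and 5 ∈ Y, so 5 ∉ X ∖ Y
5 ∉ (X ∖ Y) and 5 ∉ Z, so 5 ∉ (X ∖ Y) Δ Z
5 ∈ Y and 5 ∉ ((X ∖ Y) Δ Z), so 5 ∈ Y ∖ ((X ∖ Y) Δ Z)
5 ∈ X and 5 ∈ Y, so 5 ∉ X ∖ Y
5 ∉ (X ∖ Y) and 5 ∈ Y, so 5 ∉ (X ∖ Y) ∖ Y
5 ∈ (Y ∖ ((X ∖ Y) Δ Z)) and 5 ∉ ((X ∖ Y) ∖ Y), so 5 ∈ (Y ∖ ((X ∖ Y) Δ Z)) ∪ ((X ∖ Y) ∖ Y)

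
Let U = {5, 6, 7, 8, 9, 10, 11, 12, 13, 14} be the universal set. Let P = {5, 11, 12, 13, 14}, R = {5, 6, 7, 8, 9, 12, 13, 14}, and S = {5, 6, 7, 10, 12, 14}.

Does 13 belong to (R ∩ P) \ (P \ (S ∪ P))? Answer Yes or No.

13 ∈ R and 13 ∈ P, so 13 ∈ R ∩ P
13 ∉ S and 13 ∈ P, so 13 ∈ S ∪ P
13 ∈ P and 13 ∈ (S ∪ P), so 13 ∉ P \ (S ∪ P)
13 ∈ (R ∩ P) and 13 ∉ (P \ (S ∪ P)), so 13 ∈ (R ∩ P) \ (P \ (S ∪ P))

Yes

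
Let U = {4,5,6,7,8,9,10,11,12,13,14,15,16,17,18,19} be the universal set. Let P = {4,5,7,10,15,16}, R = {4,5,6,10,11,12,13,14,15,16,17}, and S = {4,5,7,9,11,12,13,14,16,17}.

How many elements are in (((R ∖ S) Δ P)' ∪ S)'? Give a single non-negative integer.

R ∖ S = {6,10,15}
(R ∖ S) Δ P = {4,5,6,7,16}
((R ∖ S) Δ P)' = {8,9,10,11,12,13,14,15,17,18,19}
((R ∖ S) Δ P)' ∪ S = {4,5,7,8,9,10,11,12,13,14,15,16,17,18,19}
(((R ∖ S) Δ P)' ∪ S)' = {6}
|(((R ∖ S) Δ P)' ∪ S)'| = 1

1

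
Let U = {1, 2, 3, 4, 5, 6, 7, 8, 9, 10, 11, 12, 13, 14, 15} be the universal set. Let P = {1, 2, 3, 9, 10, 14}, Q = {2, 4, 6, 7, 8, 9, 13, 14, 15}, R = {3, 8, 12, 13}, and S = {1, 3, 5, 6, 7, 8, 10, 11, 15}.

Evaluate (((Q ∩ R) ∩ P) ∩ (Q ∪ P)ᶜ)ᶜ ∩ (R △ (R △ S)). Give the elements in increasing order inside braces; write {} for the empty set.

{1, 3, 5, 6, 7, 8, 10, 11, 15}

Q ∩ R = {8, 13}
(Q ∩ R) ∩ P = {}
Q ∪ P = {1, 2, 3, 4, 6, 7, 8, 9, 10, 13, 14, 15}
(Q ∪ P)ᶜ = {5, 11, 12}
((Q ∩ R) ∩ P) ∩ (Q ∪ P)ᶜ = {}
(((Q ∩ R) ∩ P) ∩ (Q ∪ P)ᶜ)ᶜ = {1, 2, 3, 4, 5, 6, 7, 8, 9, 10, 11, 12, 13, 14, 15}
R △ S = {1, 5, 6, 7, 10, 11, 12, 13, 15}
R △ (R △ S) = {1, 3, 5, 6, 7, 8, 10, 11, 15}
(((Q ∩ R) ∩ P) ∩ (Q ∪ P)ᶜ)ᶜ ∩ (R △ (R △ S)) = {1, 3, 5, 6, 7, 8, 10, 11, 15}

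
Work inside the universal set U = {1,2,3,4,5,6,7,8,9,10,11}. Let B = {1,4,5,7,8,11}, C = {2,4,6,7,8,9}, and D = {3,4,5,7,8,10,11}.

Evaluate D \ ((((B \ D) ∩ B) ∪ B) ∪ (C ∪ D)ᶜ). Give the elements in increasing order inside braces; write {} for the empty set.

B \ D = {1}
(B \ D) ∩ B = {1}
((B \ D) ∩ B) ∪ B = {1,4,5,7,8,11}
C ∪ D = {2,3,4,5,6,7,8,9,10,11}
(C ∪ D)ᶜ = {1}
(((B \ D) ∩ B) ∪ B) ∪ (C ∪ D)ᶜ = {1,4,5,7,8,11}
D \ ((((B \ D) ∩ B) ∪ B) ∪ (C ∪ D)ᶜ) = {3,10}

{3,10}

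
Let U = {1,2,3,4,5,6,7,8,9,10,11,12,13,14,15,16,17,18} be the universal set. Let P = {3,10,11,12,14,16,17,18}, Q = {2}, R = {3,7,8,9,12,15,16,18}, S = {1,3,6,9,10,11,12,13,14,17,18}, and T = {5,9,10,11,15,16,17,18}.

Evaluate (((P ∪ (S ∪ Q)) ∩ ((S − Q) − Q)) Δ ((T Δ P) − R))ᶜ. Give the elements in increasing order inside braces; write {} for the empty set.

S ∪ Q = {1,2,3,6,9,10,11,12,13,14,17,18}
P ∪ (S ∪ Q) = {1,2,3,6,9,10,11,12,13,14,16,17,18}
S − Q = {1,3,6,9,10,11,12,13,14,17,18}
(S − Q) − Q = {1,3,6,9,10,11,12,13,14,17,18}
(P ∪ (S ∪ Q)) ∩ ((S − Q) − Q) = {1,3,6,9,10,11,12,13,14,17,18}
T Δ P = {3,5,9,12,14,15}
(T Δ P) − R = {5,14}
((P ∪ (S ∪ Q)) ∩ ((S − Q) − Q)) Δ ((T Δ P) − R) = {1,3,5,6,9,10,11,12,13,17,18}
(((P ∪ (S ∪ Q)) ∩ ((S − Q) − Q)) Δ ((T Δ P) − R))ᶜ = {2,4,7,8,14,15,16}

{2,4,7,8,14,15,16}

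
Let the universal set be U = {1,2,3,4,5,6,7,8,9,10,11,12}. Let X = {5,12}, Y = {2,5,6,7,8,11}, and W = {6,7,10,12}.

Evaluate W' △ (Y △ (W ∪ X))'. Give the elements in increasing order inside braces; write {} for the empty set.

W' = {1,2,3,4,5,8,9,11}
W ∪ X = {5,6,7,10,12}
Y △ (W ∪ X) = {2,8,10,11,12}
(Y △ (W ∪ X))' = {1,3,4,5,6,7,9}
W' △ (Y △ (W ∪ X))' = {2,6,7,8,11}

{2,6,7,8,11}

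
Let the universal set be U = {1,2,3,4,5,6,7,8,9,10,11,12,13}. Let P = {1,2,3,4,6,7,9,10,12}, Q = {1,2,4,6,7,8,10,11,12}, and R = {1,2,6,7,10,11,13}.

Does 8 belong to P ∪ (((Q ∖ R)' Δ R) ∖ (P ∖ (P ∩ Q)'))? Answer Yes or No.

No

8 ∈ Q and 8 ∉ R, so 8 ∈ Q ∖ R
8 ∉ (Q ∖ R)' since 8 ∈ (Q ∖ R)
8 ∉ (Q ∖ R)' and 8 ∉ R, so 8 ∉ (Q ∖ R)' Δ R
8 ∉ P and 8 ∈ Q, so 8 ∉ P ∩ Q
8 ∈ (P ∩ Q)' since 8 ∉ (P ∩ Q)
8 ∉ P and 8 ∈ (P ∩ Q)', so 8 ∉ P ∖ (P ∩ Q)'
8 ∉ ((Q ∖ R)' Δ R) and 8 ∉ (P ∖ (P ∩ Q)'), so 8 ∉ ((Q ∖ R)' Δ R) ∖ (P ∖ (P ∩ Q)')
8 ∉ P and 8 ∉ (((Q ∖ R)' Δ R) ∖ (P ∖ (P ∩ Q)')), so 8 ∉ P ∪ (((Q ∖ R)' Δ R) ∖ (P ∖ (P ∩ Q)'))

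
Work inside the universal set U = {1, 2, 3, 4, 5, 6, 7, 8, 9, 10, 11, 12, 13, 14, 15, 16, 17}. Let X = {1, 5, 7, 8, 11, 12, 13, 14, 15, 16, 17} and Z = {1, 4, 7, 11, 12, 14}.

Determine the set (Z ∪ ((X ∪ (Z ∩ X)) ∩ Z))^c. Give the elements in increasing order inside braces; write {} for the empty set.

{2, 3, 5, 6, 8, 9, 10, 13, 15, 16, 17}

Z ∩ X = {1, 7, 11, 12, 14}
X ∪ (Z ∩ X) = {1, 5, 7, 8, 11, 12, 13, 14, 15, 16, 17}
(X ∪ (Z ∩ X)) ∩ Z = {1, 7, 11, 12, 14}
Z ∪ ((X ∪ (Z ∩ X)) ∩ Z) = {1, 4, 7, 11, 12, 14}
(Z ∪ ((X ∪ (Z ∩ X)) ∩ Z))^c = {2, 3, 5, 6, 8, 9, 10, 13, 15, 16, 17}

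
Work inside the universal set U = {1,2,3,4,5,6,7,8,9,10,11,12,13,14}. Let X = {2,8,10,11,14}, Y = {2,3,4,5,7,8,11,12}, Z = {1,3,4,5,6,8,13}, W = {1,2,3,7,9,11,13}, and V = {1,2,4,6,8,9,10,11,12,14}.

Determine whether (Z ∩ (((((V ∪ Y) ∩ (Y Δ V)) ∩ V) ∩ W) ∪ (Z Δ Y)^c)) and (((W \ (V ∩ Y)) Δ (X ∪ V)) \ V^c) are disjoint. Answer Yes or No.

V ∪ Y = {1,2,3,4,5,6,7,8,9,10,11,12,14}
Y Δ V = {1,3,5,6,7,9,10,14}
(V ∪ Y) ∩ (Y Δ V) = {1,3,5,6,7,9,10,14}
((V ∪ Y) ∩ (Y Δ V)) ∩ V = {1,6,9,10,14}
(((V ∪ Y) ∩ (Y Δ V)) ∩ V) ∩ W = {1,9}
Z Δ Y = {1,2,6,7,11,12,13}
(Z Δ Y)^c = {3,4,5,8,9,10,14}
((((V ∪ Y) ∩ (Y Δ V)) ∩ V) ∩ W) ∪ (Z Δ Y)^c = {1,3,4,5,8,9,10,14}
Z ∩ (((((V ∪ Y) ∩ (Y Δ V)) ∩ V) ∩ W) ∪ (Z Δ Y)^c) = {1,3,4,5,8}
V ∩ Y = {2,4,8,11,12}
W \ (V ∩ Y) = {1,3,7,9,13}
X ∪ V = {1,2,4,6,8,9,10,11,12,14}
(W \ (V ∩ Y)) Δ (X ∪ V) = {2,3,4,6,7,8,10,11,12,13,14}
V^c = {3,5,7,13}
((W \ (V ∩ Y)) Δ (X ∪ V)) \ V^c = {2,4,6,8,10,11,12,14}
4 lies in both, so they are not disjoint.

No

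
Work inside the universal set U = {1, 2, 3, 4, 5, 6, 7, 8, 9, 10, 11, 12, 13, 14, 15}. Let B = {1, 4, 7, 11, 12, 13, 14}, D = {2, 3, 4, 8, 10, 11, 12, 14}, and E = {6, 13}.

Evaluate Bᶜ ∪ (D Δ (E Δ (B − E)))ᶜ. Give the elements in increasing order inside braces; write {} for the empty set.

{2, 3, 4, 5, 6, 8, 9, 10, 11, 12, 14, 15}

Bᶜ = {2, 3, 5, 6, 8, 9, 10, 15}
B − E = {1, 4, 7, 11, 12, 14}
E Δ (B − E) = {1, 4, 6, 7, 11, 12, 13, 14}
D Δ (E Δ (B − E)) = {1, 2, 3, 6, 7, 8, 10, 13}
(D Δ (E Δ (B − E)))ᶜ = {4, 5, 9, 11, 12, 14, 15}
Bᶜ ∪ (D Δ (E Δ (B − E)))ᶜ = {2, 3, 4, 5, 6, 8, 9, 10, 11, 12, 14, 15}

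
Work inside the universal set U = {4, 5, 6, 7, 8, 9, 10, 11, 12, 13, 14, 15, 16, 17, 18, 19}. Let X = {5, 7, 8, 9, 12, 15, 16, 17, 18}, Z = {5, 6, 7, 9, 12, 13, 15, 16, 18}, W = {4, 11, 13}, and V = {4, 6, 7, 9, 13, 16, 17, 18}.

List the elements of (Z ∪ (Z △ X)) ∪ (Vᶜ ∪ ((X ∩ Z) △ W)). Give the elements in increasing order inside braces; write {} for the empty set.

Z △ X = {6, 8, 13, 17}
Z ∪ (Z △ X) = {5, 6, 7, 8, 9, 12, 13, 15, 16, 17, 18}
Vᶜ = {5, 8, 10, 11, 12, 14, 15, 19}
X ∩ Z = {5, 7, 9, 12, 15, 16, 18}
(X ∩ Z) △ W = {4, 5, 7, 9, 11, 12, 13, 15, 16, 18}
Vᶜ ∪ ((X ∩ Z) △ W) = {4, 5, 7, 8, 9, 10, 11, 12, 13, 14, 15, 16, 18, 19}
(Z ∪ (Z △ X)) ∪ (Vᶜ ∪ ((X ∩ Z) △ W)) = {4, 5, 6, 7, 8, 9, 10, 11, 12, 13, 14, 15, 16, 17, 18, 19}

{4, 5, 6, 7, 8, 9, 10, 11, 12, 13, 14, 15, 16, 17, 18, 19}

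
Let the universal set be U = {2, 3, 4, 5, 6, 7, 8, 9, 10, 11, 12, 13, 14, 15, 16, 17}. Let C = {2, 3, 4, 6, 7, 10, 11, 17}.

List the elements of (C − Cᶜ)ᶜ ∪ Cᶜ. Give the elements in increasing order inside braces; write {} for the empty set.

Cᶜ = {5, 8, 9, 12, 13, 14, 15, 16}
C − Cᶜ = {2, 3, 4, 6, 7, 10, 11, 17}
(C − Cᶜ)ᶜ = {5, 8, 9, 12, 13, 14, 15, 16}
(C − Cᶜ)ᶜ ∪ Cᶜ = {5, 8, 9, 12, 13, 14, 15, 16}

{5, 8, 9, 12, 13, 14, 15, 16}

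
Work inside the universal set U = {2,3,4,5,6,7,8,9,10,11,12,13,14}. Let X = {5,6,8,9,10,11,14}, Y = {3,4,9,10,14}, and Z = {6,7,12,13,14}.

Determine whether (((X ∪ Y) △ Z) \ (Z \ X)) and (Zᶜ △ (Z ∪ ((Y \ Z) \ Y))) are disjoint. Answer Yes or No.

No

X ∪ Y = {3,4,5,6,8,9,10,11,14}
(X ∪ Y) △ Z = {3,4,5,7,8,9,10,11,12,13}
Z \ X = {7,12,13}
((X ∪ Y) △ Z) \ (Z \ X) = {3,4,5,8,9,10,11}
Zᶜ = {2,3,4,5,8,9,10,11}
Y \ Z = {3,4,9,10}
(Y \ Z) \ Y = {}
Z ∪ ((Y \ Z) \ Y) = {6,7,12,13,14}
Zᶜ △ (Z ∪ ((Y \ Z) \ Y)) = {2,3,4,5,6,7,8,9,10,11,12,13,14}
3 lies in both, so they are not disjoint.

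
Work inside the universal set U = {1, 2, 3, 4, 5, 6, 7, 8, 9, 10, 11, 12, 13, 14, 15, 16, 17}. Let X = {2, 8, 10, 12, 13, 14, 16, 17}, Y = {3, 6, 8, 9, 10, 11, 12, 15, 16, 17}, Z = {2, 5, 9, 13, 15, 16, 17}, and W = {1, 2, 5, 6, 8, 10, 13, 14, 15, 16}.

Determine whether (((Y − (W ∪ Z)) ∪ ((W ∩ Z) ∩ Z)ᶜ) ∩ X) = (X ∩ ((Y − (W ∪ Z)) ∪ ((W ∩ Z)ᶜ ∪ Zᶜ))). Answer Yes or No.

W ∪ Z = {1, 2, 5, 6, 8, 9, 10, 13, 14, 15, 16, 17}
Y − (W ∪ Z) = {3, 11, 12}
W ∩ Z = {2, 5, 13, 15, 16}
(W ∩ Z) ∩ Z = {2, 5, 13, 15, 16}
((W ∩ Z) ∩ Z)ᶜ = {1, 3, 4, 6, 7, 8, 9, 10, 11, 12, 14, 17}
(Y − (W ∪ Z)) ∪ ((W ∩ Z) ∩ Z)ᶜ = {1, 3, 4, 6, 7, 8, 9, 10, 11, 12, 14, 17}
((Y − (W ∪ Z)) ∪ ((W ∩ Z) ∩ Z)ᶜ) ∩ X = {8, 10, 12, 14, 17}
(W ∩ Z)ᶜ = {1, 3, 4, 6, 7, 8, 9, 10, 11, 12, 14, 17}
Zᶜ = {1, 3, 4, 6, 7, 8, 10, 11, 12, 14}
(W ∩ Z)ᶜ ∪ Zᶜ = {1, 3, 4, 6, 7, 8, 9, 10, 11, 12, 14, 17}
(Y − (W ∪ Z)) ∪ ((W ∩ Z)ᶜ ∪ Zᶜ) = {1, 3, 4, 6, 7, 8, 9, 10, 11, 12, 14, 17}
X ∩ ((Y − (W ∪ Z)) ∪ ((W ∩ Z)ᶜ ∪ Zᶜ)) = {8, 10, 12, 14, 17}
Both equal {8, 10, 12, 14, 17}, so ((Y − (W ∪ Z)) ∪ ((W ∩ Z) ∩ Z)ᶜ) ∩ X = X ∩ ((Y − (W ∪ Z)) ∪ ((W ∩ Z)ᶜ ∪ Zᶜ)).

Yes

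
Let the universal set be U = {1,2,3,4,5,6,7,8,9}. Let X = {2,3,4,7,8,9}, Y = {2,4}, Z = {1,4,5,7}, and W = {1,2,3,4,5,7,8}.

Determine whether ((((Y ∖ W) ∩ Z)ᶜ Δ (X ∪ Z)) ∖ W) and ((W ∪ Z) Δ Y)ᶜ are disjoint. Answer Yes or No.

No

Y ∖ W = {}
(Y ∖ W) ∩ Z = {}
((Y ∖ W) ∩ Z)ᶜ = {1,2,3,4,5,6,7,8,9}
X ∪ Z = {1,2,3,4,5,7,8,9}
((Y ∖ W) ∩ Z)ᶜ Δ (X ∪ Z) = {6}
(((Y ∖ W) ∩ Z)ᶜ Δ (X ∪ Z)) ∖ W = {6}
W ∪ Z = {1,2,3,4,5,7,8}
(W ∪ Z) Δ Y = {1,3,5,7,8}
((W ∪ Z) Δ Y)ᶜ = {2,4,6,9}
6 lies in both, so they are not disjoint.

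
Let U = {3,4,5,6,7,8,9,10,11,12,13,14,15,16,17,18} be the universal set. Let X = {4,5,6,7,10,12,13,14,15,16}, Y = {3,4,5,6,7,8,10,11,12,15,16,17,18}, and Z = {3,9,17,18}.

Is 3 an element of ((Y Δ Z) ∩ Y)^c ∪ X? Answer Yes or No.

Yes

3 ∈ Y and 3 ∈ Z, so 3 ∉ Y Δ Z
3 ∉ (Y Δ Z) and 3 ∈ Y, so 3 ∉ (Y Δ Z) ∩ Y
3 ∈ ((Y Δ Z) ∩ Y)^c since 3 ∉ ((Y Δ Z) ∩ Y)
3 ∈ ((Y Δ Z) ∩ Y)^c and 3 ∉ X, so 3 ∈ ((Y Δ Z) ∩ Y)^c ∪ X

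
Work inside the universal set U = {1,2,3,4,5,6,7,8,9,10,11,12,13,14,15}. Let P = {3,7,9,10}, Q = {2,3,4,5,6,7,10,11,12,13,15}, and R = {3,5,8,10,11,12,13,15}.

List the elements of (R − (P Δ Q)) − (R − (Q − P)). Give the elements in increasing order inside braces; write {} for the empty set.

P Δ Q = {2,4,5,6,9,11,12,13,15}
R − (P Δ Q) = {3,8,10}
Q − P = {2,4,5,6,11,12,13,15}
R − (Q − P) = {3,8,10}
(R − (P Δ Q)) − (R − (Q − P)) = {}

{}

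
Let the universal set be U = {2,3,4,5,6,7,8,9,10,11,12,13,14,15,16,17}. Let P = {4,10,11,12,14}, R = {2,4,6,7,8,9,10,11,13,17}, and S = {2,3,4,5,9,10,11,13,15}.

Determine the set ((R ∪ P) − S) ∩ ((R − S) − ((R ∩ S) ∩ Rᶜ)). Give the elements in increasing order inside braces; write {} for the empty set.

R ∪ P = {2,4,6,7,8,9,10,11,12,13,14,17}
(R ∪ P) − S = {6,7,8,12,14,17}
R − S = {6,7,8,17}
R ∩ S = {2,4,9,10,11,13}
Rᶜ = {3,5,12,14,15,16}
(R ∩ S) ∩ Rᶜ = {}
(R − S) − ((R ∩ S) ∩ Rᶜ) = {6,7,8,17}
((R ∪ P) − S) ∩ ((R − S) − ((R ∩ S) ∩ Rᶜ)) = {6,7,8,17}

{6,7,8,17}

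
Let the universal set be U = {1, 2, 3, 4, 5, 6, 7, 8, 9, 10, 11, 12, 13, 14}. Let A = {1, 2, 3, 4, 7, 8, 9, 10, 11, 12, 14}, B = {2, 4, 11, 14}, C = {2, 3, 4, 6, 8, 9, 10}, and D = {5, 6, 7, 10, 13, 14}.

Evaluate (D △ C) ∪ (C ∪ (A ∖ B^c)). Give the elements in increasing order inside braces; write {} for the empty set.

D △ C = {2, 3, 4, 5, 7, 8, 9, 13, 14}
B^c = {1, 3, 5, 6, 7, 8, 9, 10, 12, 13}
A ∖ B^c = {2, 4, 11, 14}
C ∪ (A ∖ B^c) = {2, 3, 4, 6, 8, 9, 10, 11, 14}
(D △ C) ∪ (C ∪ (A ∖ B^c)) = {2, 3, 4, 5, 6, 7, 8, 9, 10, 11, 13, 14}

{2, 3, 4, 5, 6, 7, 8, 9, 10, 11, 13, 14}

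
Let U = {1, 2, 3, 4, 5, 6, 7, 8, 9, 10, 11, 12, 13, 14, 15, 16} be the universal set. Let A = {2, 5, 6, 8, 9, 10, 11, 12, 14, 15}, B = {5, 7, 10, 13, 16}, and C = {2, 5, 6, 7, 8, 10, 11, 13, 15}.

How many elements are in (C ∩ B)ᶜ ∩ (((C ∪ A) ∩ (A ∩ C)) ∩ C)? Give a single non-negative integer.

C ∩ B = {5, 7, 10, 13}
(C ∩ B)ᶜ = {1, 2, 3, 4, 6, 8, 9, 11, 12, 14, 15, 16}
C ∪ A = {2, 5, 6, 7, 8, 9, 10, 11, 12, 13, 14, 15}
A ∩ C = {2, 5, 6, 8, 10, 11, 15}
(C ∪ A) ∩ (A ∩ C) = {2, 5, 6, 8, 10, 11, 15}
((C ∪ A) ∩ (A ∩ C)) ∩ C = {2, 5, 6, 8, 10, 11, 15}
(C ∩ B)ᶜ ∩ (((C ∪ A) ∩ (A ∩ C)) ∩ C) = {2, 6, 8, 11, 15}
|(C ∩ B)ᶜ ∩ (((C ∪ A) ∩ (A ∩ C)) ∩ C)| = 5

5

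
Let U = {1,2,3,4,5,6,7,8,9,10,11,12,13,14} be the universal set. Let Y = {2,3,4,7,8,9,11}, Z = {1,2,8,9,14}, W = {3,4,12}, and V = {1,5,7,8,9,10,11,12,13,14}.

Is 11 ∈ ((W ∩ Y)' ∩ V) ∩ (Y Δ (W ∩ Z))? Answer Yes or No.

11 ∉ W and 11 ∈ Y, so 11 ∉ W ∩ Y
11 ∈ (W ∩ Y)' since 11 ∉ (W ∩ Y)
11 ∈ (W ∩ Y)' and 11 ∈ V, so 11 ∈ (W ∩ Y)' ∩ V
11 ∉ W and 11 ∉ Z, so 11 ∉ W ∩ Z
11 ∈ Y and 11 ∉ (W ∩ Z), so 11 ∈ Y Δ (W ∩ Z)
11 ∈ ((W ∩ Y)' ∩ V) and 11 ∈ (Y Δ (W ∩ Z)), so 11 ∈ ((W ∩ Y)' ∩ V) ∩ (Y Δ (W ∩ Z))

Yes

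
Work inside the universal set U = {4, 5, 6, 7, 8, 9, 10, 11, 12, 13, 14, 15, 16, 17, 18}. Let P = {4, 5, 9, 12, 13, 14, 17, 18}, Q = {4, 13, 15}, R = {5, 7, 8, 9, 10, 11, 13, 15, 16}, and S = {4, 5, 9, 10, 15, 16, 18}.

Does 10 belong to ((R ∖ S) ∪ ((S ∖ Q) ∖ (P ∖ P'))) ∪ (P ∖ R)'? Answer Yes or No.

10 ∈ R and 10 ∈ S, so 10 ∉ R ∖ S
10 ∈ S and 10 ∉ Q, so 10 ∈ S ∖ Q
10 ∉ P, so 10 ∈ P'
10 ∉ P and 10 ∈ P', so 10 ∉ P ∖ P'
10 ∈ (S ∖ Q) and 10 ∉ (P ∖ P'), so 10 ∈ (S ∖ Q) ∖ (P ∖ P')
10 ∉ (R ∖ S) and 10 ∈ ((S ∖ Q) ∖ (P ∖ P')), so 10 ∈ (R ∖ S) ∪ ((S ∖ Q) ∖ (P ∖ P'))
10 ∉ P and 10 ∈ R, so 10 ∉ P ∖ R
10 ∈ (P ∖ R)' since 10 ∉ (P ∖ R)
10 ∈ ((R ∖ S) ∪ ((S ∖ Q) ∖ (P ∖ P'))) and 10 ∈ (P ∖ R)', so 10 ∈ ((R ∖ S) ∪ ((S ∖ Q) ∖ (P ∖ P'))) ∪ (P ∖ R)'

Yes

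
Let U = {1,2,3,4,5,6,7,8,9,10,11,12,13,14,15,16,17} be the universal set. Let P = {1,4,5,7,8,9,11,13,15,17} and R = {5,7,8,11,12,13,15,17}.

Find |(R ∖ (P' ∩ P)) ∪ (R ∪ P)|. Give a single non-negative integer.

P' = {2,3,6,10,12,14,16}
P' ∩ P = {}
R ∖ (P' ∩ P) = {5,7,8,11,12,13,15,17}
R ∪ P = {1,4,5,7,8,9,11,12,13,15,17}
(R ∖ (P' ∩ P)) ∪ (R ∪ P) = {1,4,5,7,8,9,11,12,13,15,17}
|(R ∖ (P' ∩ P)) ∪ (R ∪ P)| = 11

11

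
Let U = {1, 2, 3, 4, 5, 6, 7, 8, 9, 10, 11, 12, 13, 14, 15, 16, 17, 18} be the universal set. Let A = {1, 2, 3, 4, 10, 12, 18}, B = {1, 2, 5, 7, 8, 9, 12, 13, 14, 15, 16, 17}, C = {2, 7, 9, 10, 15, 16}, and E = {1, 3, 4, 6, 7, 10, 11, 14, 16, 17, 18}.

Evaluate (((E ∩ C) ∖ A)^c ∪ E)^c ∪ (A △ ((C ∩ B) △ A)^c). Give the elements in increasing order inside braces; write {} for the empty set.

{1, 3, 4, 5, 6, 8, 10, 11, 12, 13, 14, 17, 18}

E ∩ C = {7, 10, 16}
(E ∩ C) ∖ A = {7, 16}
((E ∩ C) ∖ A)^c = {1, 2, 3, 4, 5, 6, 8, 9, 10, 11, 12, 13, 14, 15, 17, 18}
((E ∩ C) ∖ A)^c ∪ E = {1, 2, 3, 4, 5, 6, 7, 8, 9, 10, 11, 12, 13, 14, 15, 16, 17, 18}
(((E ∩ C) ∖ A)^c ∪ E)^c = {}
C ∩ B = {2, 7, 9, 15, 16}
(C ∩ B) △ A = {1, 3, 4, 7, 9, 10, 12, 15, 16, 18}
((C ∩ B) △ A)^c = {2, 5, 6, 8, 11, 13, 14, 17}
A △ ((C ∩ B) △ A)^c = {1, 3, 4, 5, 6, 8, 10, 11, 12, 13, 14, 17, 18}
(((E ∩ C) ∖ A)^c ∪ E)^c ∪ (A △ ((C ∩ B) △ A)^c) = {1, 3, 4, 5, 6, 8, 10, 11, 12, 13, 14, 17, 18}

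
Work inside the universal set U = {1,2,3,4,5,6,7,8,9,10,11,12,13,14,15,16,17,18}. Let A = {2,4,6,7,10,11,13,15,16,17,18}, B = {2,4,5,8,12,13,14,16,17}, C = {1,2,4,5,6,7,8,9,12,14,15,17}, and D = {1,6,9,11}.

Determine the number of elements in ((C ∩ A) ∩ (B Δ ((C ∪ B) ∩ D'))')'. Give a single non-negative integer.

C ∩ A = {2,4,6,7,15,17}
C ∪ B = {1,2,4,5,6,7,8,9,12,13,14,15,16,17}
D' = {2,3,4,5,7,8,10,12,13,14,15,16,17,18}
(C ∪ B) ∩ D' = {2,4,5,7,8,12,13,14,15,16,17}
B Δ ((C ∪ B) ∩ D') = {7,15}
(B Δ ((C ∪ B) ∩ D'))' = {1,2,3,4,5,6,8,9,10,11,12,13,14,16,17,18}
(C ∩ A) ∩ (B Δ ((C ∪ B) ∩ D'))' = {2,4,6,17}
((C ∩ A) ∩ (B Δ ((C ∪ B) ∩ D'))')' = {1,3,5,7,8,9,10,11,12,13,14,15,16,18}
|((C ∩ A) ∩ (B Δ ((C ∪ B) ∩ D'))')'| = 14

14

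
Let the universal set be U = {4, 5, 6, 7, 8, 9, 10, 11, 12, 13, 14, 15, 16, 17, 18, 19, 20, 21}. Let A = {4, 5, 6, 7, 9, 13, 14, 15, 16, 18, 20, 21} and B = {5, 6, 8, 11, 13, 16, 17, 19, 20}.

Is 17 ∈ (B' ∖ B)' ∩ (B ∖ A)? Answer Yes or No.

Yes

17 ∈ B, so 17 ∉ B'
17 ∉ B' and 17 ∈ B, so 17 ∉ B' ∖ B
17 ∈ (B' ∖ B)' since 17 ∉ (B' ∖ B)
17 ∈ B and 17 ∉ A, so 17 ∈ B ∖ A
17 ∈ (B' ∖ B)' and 17 ∈ (B ∖ A), so 17 ∈ (B' ∖ B)' ∩ (B ∖ A)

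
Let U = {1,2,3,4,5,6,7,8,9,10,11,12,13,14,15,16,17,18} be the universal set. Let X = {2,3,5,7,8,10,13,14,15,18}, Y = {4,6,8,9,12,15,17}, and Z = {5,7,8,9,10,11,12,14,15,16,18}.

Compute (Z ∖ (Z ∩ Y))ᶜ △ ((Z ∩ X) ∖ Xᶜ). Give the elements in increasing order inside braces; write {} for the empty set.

Z ∩ Y = {8,9,12,15}
Z ∖ (Z ∩ Y) = {5,7,10,11,14,16,18}
(Z ∖ (Z ∩ Y))ᶜ = {1,2,3,4,6,8,9,12,13,15,17}
Z ∩ X = {5,7,8,10,14,15,18}
Xᶜ = {1,4,6,9,11,12,16,17}
(Z ∩ X) ∖ Xᶜ = {5,7,8,10,14,15,18}
(Z ∖ (Z ∩ Y))ᶜ △ ((Z ∩ X) ∖ Xᶜ) = {1,2,3,4,5,6,7,9,10,12,13,14,17,18}

{1,2,3,4,5,6,7,9,10,12,13,14,17,18}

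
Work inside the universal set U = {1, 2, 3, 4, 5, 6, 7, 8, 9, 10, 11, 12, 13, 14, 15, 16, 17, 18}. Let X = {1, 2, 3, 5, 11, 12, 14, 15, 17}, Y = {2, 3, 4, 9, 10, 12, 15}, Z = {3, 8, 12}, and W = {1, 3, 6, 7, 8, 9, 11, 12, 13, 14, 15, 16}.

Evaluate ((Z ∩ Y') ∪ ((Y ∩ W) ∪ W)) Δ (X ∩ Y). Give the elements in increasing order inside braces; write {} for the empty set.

{1, 2, 6, 7, 8, 9, 11, 13, 14, 16}

Y' = {1, 5, 6, 7, 8, 11, 13, 14, 16, 17, 18}
Z ∩ Y' = {8}
Y ∩ W = {3, 9, 12, 15}
(Y ∩ W) ∪ W = {1, 3, 6, 7, 8, 9, 11, 12, 13, 14, 15, 16}
(Z ∩ Y') ∪ ((Y ∩ W) ∪ W) = {1, 3, 6, 7, 8, 9, 11, 12, 13, 14, 15, 16}
X ∩ Y = {2, 3, 12, 15}
((Z ∩ Y') ∪ ((Y ∩ W) ∪ W)) Δ (X ∩ Y) = {1, 2, 6, 7, 8, 9, 11, 13, 14, 16}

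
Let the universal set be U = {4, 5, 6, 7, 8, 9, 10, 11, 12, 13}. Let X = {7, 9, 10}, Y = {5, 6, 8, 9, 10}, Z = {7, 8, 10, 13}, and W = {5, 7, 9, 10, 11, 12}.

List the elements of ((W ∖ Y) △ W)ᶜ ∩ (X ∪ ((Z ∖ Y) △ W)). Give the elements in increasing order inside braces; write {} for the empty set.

{7, 11, 12, 13}

W ∖ Y = {7, 11, 12}
(W ∖ Y) △ W = {5, 9, 10}
((W ∖ Y) △ W)ᶜ = {4, 6, 7, 8, 11, 12, 13}
Z ∖ Y = {7, 13}
(Z ∖ Y) △ W = {5, 9, 10, 11, 12, 13}
X ∪ ((Z ∖ Y) △ W) = {5, 7, 9, 10, 11, 12, 13}
((W ∖ Y) △ W)ᶜ ∩ (X ∪ ((Z ∖ Y) △ W)) = {7, 11, 12, 13}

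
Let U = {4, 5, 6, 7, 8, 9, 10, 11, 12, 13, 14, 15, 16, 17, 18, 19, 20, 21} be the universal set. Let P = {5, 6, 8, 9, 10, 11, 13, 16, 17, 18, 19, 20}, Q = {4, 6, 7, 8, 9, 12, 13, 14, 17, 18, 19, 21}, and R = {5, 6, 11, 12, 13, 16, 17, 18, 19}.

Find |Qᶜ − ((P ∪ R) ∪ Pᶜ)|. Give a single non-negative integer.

0

Qᶜ = {5, 10, 11, 15, 16, 20}
P ∪ R = {5, 6, 8, 9, 10, 11, 12, 13, 16, 17, 18, 19, 20}
Pᶜ = {4, 7, 12, 14, 15, 21}
(P ∪ R) ∪ Pᶜ = {4, 5, 6, 7, 8, 9, 10, 11, 12, 13, 14, 15, 16, 17, 18, 19, 20, 21}
Qᶜ − ((P ∪ R) ∪ Pᶜ) = {}
|Qᶜ − ((P ∪ R) ∪ Pᶜ)| = 0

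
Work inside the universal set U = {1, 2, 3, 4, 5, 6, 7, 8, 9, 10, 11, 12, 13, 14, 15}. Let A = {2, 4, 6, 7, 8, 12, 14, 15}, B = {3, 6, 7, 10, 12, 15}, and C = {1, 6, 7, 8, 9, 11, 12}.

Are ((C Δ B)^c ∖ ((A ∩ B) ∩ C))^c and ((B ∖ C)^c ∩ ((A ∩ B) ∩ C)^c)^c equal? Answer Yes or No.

C Δ B = {1, 3, 8, 9, 10, 11, 15}
(C Δ B)^c = {2, 4, 5, 6, 7, 12, 13, 14}
A ∩ B = {6, 7, 12, 15}
(A ∩ B) ∩ C = {6, 7, 12}
(C Δ B)^c ∖ ((A ∩ B) ∩ C) = {2, 4, 5, 13, 14}
((C Δ B)^c ∖ ((A ∩ B) ∩ C))^c = {1, 3, 6, 7, 8, 9, 10, 11, 12, 15}
B ∖ C = {3, 10, 15}
(B ∖ C)^c = {1, 2, 4, 5, 6, 7, 8, 9, 11, 12, 13, 14}
((A ∩ B) ∩ C)^c = {1, 2, 3, 4, 5, 8, 9, 10, 11, 13, 14, 15}
(B ∖ C)^c ∩ ((A ∩ B) ∩ C)^c = {1, 2, 4, 5, 8, 9, 11, 13, 14}
((B ∖ C)^c ∩ ((A ∩ B) ∩ C)^c)^c = {3, 6, 7, 10, 12, 15}
1 ∈ ((C Δ B)^c ∖ ((A ∩ B) ∩ C))^c but 1 ∉ ((B ∖ C)^c ∩ ((A ∩ B) ∩ C)^c)^c, so they differ.

No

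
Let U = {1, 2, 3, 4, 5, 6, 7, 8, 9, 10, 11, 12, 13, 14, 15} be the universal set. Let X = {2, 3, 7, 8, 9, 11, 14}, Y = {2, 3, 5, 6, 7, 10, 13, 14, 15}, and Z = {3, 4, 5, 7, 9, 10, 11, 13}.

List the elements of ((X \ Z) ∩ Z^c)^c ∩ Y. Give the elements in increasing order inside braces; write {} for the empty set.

{3, 5, 6, 7, 10, 13, 15}

X \ Z = {2, 8, 14}
Z^c = {1, 2, 6, 8, 12, 14, 15}
(X \ Z) ∩ Z^c = {2, 8, 14}
((X \ Z) ∩ Z^c)^c = {1, 3, 4, 5, 6, 7, 9, 10, 11, 12, 13, 15}
((X \ Z) ∩ Z^c)^c ∩ Y = {3, 5, 6, 7, 10, 13, 15}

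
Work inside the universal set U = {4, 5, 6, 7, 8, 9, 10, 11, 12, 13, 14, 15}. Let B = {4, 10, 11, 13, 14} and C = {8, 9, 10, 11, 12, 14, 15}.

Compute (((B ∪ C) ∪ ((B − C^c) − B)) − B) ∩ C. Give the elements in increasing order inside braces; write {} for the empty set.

B ∪ C = {4, 8, 9, 10, 11, 12, 13, 14, 15}
C^c = {4, 5, 6, 7, 13}
B − C^c = {10, 11, 14}
(B − C^c) − B = {}
(B ∪ C) ∪ ((B − C^c) − B) = {4, 8, 9, 10, 11, 12, 13, 14, 15}
((B ∪ C) ∪ ((B − C^c) − B)) − B = {8, 9, 12, 15}
(((B ∪ C) ∪ ((B − C^c) − B)) − B) ∩ C = {8, 9, 12, 15}

{8, 9, 12, 15}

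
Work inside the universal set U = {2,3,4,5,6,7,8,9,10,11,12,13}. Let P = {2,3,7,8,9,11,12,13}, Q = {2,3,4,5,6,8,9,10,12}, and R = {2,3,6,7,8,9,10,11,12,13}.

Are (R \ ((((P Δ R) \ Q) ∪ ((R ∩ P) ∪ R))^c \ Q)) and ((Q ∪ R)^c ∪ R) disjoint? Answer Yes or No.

P Δ R = {6,10}
(P Δ R) \ Q = {}
R ∩ P = {2,3,7,8,9,11,12,13}
(R ∩ P) ∪ R = {2,3,6,7,8,9,10,11,12,13}
((P Δ R) \ Q) ∪ ((R ∩ P) ∪ R) = {2,3,6,7,8,9,10,11,12,13}
(((P Δ R) \ Q) ∪ ((R ∩ P) ∪ R))^c = {4,5}
(((P Δ R) \ Q) ∪ ((R ∩ P) ∪ R))^c \ Q = {}
R \ ((((P Δ R) \ Q) ∪ ((R ∩ P) ∪ R))^c \ Q) = {2,3,6,7,8,9,10,11,12,13}
Q ∪ R = {2,3,4,5,6,7,8,9,10,11,12,13}
(Q ∪ R)^c = {}
(Q ∪ R)^c ∪ R = {2,3,6,7,8,9,10,11,12,13}
2 lies in both, so they are not disjoint.

No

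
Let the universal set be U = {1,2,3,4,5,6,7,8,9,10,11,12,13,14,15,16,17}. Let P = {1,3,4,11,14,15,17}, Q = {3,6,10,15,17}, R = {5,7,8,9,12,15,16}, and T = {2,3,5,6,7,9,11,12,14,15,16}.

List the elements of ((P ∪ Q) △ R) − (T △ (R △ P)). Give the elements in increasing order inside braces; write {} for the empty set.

{3,5,7,9,10,11,12,14,16}

P ∪ Q = {1,3,4,6,10,11,14,15,17}
(P ∪ Q) △ R = {1,3,4,5,6,7,8,9,10,11,12,14,16,17}
R △ P = {1,3,4,5,7,8,9,11,12,14,16,17}
T △ (R △ P) = {1,2,4,6,8,15,17}
((P ∪ Q) △ R) − (T △ (R △ P)) = {3,5,7,9,10,11,12,14,16}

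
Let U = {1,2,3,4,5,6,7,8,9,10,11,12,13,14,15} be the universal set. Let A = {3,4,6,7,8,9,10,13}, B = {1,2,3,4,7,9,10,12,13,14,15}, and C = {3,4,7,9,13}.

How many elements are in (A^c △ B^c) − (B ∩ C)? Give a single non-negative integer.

A^c = {1,2,5,11,12,14,15}
B^c = {5,6,8,11}
A^c △ B^c = {1,2,6,8,12,14,15}
B ∩ C = {3,4,7,9,13}
(A^c △ B^c) − (B ∩ C) = {1,2,6,8,12,14,15}
|(A^c △ B^c) − (B ∩ C)| = 7

7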